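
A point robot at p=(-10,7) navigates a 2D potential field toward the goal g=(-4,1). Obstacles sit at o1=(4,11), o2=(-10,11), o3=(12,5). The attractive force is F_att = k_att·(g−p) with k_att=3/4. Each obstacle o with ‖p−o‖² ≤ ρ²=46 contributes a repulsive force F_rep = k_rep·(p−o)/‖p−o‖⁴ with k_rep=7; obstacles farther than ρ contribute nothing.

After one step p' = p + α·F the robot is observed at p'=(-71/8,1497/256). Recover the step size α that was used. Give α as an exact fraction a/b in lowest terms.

α = 1/4

F_att = 3/4·(g−p) = 3/4·(6,-6) = (4.5000,-4.5000)
o1: d²=212 > ρ²=46 → inactive
o2: d²=16 ≤ ρ²=46; F_rep = 7·(0,-4)/16² = (0.0000,-0.1094)
o3: d²=488 > ρ²=46 → inactive
F = F_att + ΣF_rep = (4.5000,-4.6094)
Δp = p'−p = (1.1250,-1.1523); α = Δx/Fx = (9/8) / (9/2) = 1/4
check: Δy/Fy = (-295/256) / (-295/64) = 1/4 ✓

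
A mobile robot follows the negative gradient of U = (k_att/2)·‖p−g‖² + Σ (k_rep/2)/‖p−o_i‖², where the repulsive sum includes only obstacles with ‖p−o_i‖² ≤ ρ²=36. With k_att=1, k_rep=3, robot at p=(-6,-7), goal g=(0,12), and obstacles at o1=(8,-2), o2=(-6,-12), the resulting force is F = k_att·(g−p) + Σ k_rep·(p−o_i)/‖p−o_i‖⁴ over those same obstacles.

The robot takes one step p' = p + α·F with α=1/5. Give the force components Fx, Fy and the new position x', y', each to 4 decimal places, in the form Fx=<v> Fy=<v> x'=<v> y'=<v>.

F_att = 1·(g−p) = 1·(6,19) = (6.0000,19.0000)
o1: d²=221 > ρ²=36 → inactive
o2: d²=25 ≤ ρ²=36; F_rep = 3·(0,5)/25² = (0.0000,0.0240)
F = F_att + ΣF_rep = (6.0000,19.0240)
p' = p + 1/5·F = (-4.8000,-3.1952)

Fx=6.0000 Fy=19.0240 x'=-4.8000 y'=-3.1952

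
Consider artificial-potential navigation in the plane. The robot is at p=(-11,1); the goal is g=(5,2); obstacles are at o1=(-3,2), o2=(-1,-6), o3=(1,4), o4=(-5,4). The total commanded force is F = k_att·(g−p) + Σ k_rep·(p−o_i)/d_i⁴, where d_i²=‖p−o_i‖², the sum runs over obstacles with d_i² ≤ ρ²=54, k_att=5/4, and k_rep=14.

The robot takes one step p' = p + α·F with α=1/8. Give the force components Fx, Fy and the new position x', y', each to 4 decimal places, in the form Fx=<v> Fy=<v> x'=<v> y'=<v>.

Fx=19.9585 Fy=1.2293 x'=-8.5052 y'=1.1537

F_att = 5/4·(g−p) = 5/4·(16,1) = (20.0000,1.2500)
o1: d²=65 > ρ²=54 → inactive
o2: d²=149 > ρ²=54 → inactive
o3: d²=153 > ρ²=54 → inactive
o4: d²=45 ≤ ρ²=54; F_rep = 14·(-6,-3)/45² = (-0.0415,-0.0207)
F = F_att + ΣF_rep = (19.9585,1.2293)
p' = p + 1/8·F = (-8.5052,1.1537)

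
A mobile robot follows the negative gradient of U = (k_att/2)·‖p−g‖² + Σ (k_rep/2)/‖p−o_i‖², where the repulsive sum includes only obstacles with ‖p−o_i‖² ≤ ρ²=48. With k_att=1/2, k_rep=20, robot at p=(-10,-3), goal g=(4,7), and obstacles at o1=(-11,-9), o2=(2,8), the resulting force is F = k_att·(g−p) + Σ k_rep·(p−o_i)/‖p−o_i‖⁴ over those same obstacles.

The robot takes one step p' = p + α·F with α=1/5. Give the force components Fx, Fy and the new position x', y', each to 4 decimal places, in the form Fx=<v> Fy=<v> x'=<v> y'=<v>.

Fx=7.0146 Fy=5.0877 x'=-8.5971 y'=-1.9825

F_att = 1/2·(g−p) = 1/2·(14,10) = (7.0000,5.0000)
o1: d²=37 ≤ ρ²=48; F_rep = 20·(1,6)/37² = (0.0146,0.0877)
o2: d²=265 > ρ²=48 → inactive
F = F_att + ΣF_rep = (7.0146,5.0877)
p' = p + 1/5·F = (-8.5971,-1.9825)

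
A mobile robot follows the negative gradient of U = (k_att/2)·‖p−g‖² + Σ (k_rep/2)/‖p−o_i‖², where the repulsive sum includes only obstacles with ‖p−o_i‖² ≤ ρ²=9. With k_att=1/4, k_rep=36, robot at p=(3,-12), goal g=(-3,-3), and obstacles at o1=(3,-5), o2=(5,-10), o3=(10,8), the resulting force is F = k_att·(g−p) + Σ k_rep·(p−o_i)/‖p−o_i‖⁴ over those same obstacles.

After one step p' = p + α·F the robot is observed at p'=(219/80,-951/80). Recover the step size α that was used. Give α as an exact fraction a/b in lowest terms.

F_att = 1/4·(g−p) = 1/4·(-6,9) = (-1.5000,2.2500)
o1: d²=49 > ρ²=9 → inactive
o2: d²=8 ≤ ρ²=9; F_rep = 36·(-2,-2)/8² = (-1.1250,-1.1250)
o3: d²=449 > ρ²=9 → inactive
F = F_att + ΣF_rep = (-2.6250,1.1250)
Δp = p'−p = (-0.2625,0.1125); α = Δx/Fx = (-21/80) / (-21/8) = 1/10
check: Δy/Fy = (9/80) / (9/8) = 1/10 ✓

α = 1/10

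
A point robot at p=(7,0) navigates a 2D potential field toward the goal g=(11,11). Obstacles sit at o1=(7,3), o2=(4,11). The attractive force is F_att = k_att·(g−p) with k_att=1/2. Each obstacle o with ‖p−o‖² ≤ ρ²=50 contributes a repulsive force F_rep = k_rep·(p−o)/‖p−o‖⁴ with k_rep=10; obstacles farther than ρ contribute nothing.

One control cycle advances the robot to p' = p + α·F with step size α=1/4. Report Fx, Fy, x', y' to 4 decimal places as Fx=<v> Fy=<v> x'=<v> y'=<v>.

F_att = 1/2·(g−p) = 1/2·(4,11) = (2.0000,5.5000)
o1: d²=9 ≤ ρ²=50; F_rep = 10·(0,-3)/9² = (0.0000,-0.3704)
o2: d²=130 > ρ²=50 → inactive
F = F_att + ΣF_rep = (2.0000,5.1296)
p' = p + 1/4·F = (7.5000,1.2824)

Fx=2.0000 Fy=5.1296 x'=7.5000 y'=1.2824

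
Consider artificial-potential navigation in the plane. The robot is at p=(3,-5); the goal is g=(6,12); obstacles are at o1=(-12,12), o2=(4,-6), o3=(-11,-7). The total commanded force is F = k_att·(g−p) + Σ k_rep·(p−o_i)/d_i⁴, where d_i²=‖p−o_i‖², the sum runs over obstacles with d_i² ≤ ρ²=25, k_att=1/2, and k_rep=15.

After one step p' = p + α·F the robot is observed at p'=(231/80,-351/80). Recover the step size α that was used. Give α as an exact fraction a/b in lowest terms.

α = 1/20

F_att = 1/2·(g−p) = 1/2·(3,17) = (1.5000,8.5000)
o1: d²=514 > ρ²=25 → inactive
o2: d²=2 ≤ ρ²=25; F_rep = 15·(-1,1)/2² = (-3.7500,3.7500)
o3: d²=200 > ρ²=25 → inactive
F = F_att + ΣF_rep = (-2.2500,12.2500)
Δp = p'−p = (-0.1125,0.6125); α = Δx/Fx = (-9/80) / (-9/4) = 1/20
check: Δy/Fy = (49/80) / (49/4) = 1/20 ✓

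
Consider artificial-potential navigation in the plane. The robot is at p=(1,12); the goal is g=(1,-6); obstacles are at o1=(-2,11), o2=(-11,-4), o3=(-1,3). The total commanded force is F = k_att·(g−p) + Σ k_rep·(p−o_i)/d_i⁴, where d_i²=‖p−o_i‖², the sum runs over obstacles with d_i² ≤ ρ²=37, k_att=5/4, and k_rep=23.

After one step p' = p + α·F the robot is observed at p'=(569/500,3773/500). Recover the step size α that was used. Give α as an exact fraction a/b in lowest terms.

α = 1/5

F_att = 5/4·(g−p) = 5/4·(0,-18) = (0.0000,-22.5000)
o1: d²=10 ≤ ρ²=37; F_rep = 23·(3,1)/10² = (0.6900,0.2300)
o2: d²=400 > ρ²=37 → inactive
o3: d²=85 > ρ²=37 → inactive
F = F_att + ΣF_rep = (0.6900,-22.2700)
Δp = p'−p = (0.1380,-4.4540); α = Δx/Fx = (69/500) / (69/100) = 1/5
check: Δy/Fy = (-2227/500) / (-2227/100) = 1/5 ✓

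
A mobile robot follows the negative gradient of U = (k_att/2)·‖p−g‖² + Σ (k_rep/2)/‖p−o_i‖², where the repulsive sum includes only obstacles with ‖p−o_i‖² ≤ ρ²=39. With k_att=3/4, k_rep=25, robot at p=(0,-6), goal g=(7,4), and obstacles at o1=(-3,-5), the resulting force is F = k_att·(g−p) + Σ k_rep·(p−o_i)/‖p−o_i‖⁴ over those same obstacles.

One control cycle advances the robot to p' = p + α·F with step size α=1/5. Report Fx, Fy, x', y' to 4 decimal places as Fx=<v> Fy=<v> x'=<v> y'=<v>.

F_att = 3/4·(g−p) = 3/4·(7,10) = (5.2500,7.5000)
o1: d²=10 ≤ ρ²=39; F_rep = 25·(3,-1)/10² = (0.7500,-0.2500)
F = F_att + ΣF_rep = (6.0000,7.2500)
p' = p + 1/5·F = (1.2000,-4.5500)

Fx=6.0000 Fy=7.2500 x'=1.2000 y'=-4.5500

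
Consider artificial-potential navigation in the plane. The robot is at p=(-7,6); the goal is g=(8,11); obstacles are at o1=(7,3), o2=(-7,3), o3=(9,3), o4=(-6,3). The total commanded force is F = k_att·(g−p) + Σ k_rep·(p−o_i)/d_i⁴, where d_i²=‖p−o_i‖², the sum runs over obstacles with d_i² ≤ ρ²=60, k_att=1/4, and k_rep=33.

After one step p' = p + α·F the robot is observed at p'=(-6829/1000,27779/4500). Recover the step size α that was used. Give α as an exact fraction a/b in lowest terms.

α = 1/20

F_att = 1/4·(g−p) = 1/4·(15,5) = (3.7500,1.2500)
o1: d²=205 > ρ²=60 → inactive
o2: d²=9 ≤ ρ²=60; F_rep = 33·(0,3)/9² = (0.0000,1.2222)
o3: d²=265 > ρ²=60 → inactive
o4: d²=10 ≤ ρ²=60; F_rep = 33·(-1,3)/10² = (-0.3300,0.9900)
F = F_att + ΣF_rep = (3.4200,3.4622)
Δp = p'−p = (0.1710,0.1731); α = Δx/Fx = (171/1000) / (171/50) = 1/20
check: Δy/Fy = (779/4500) / (779/225) = 1/20 ✓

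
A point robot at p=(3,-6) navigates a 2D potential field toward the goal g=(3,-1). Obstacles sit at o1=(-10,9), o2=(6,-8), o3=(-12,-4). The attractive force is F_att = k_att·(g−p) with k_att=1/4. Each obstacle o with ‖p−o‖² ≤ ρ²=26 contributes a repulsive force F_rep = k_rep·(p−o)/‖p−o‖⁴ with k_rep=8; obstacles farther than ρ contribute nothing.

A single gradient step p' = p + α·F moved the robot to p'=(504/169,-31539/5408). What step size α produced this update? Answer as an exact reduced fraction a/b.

α = 1/8

F_att = 1/4·(g−p) = 1/4·(0,5) = (0.0000,1.2500)
o1: d²=394 > ρ²=26 → inactive
o2: d²=13 ≤ ρ²=26; F_rep = 8·(-3,2)/13² = (-0.1420,0.0947)
o3: d²=229 > ρ²=26 → inactive
F = F_att + ΣF_rep = (-0.1420,1.3447)
Δp = p'−p = (-0.0178,0.1681); α = Δx/Fx = (-3/169) / (-24/169) = 1/8
check: Δy/Fy = (909/5408) / (909/676) = 1/8 ✓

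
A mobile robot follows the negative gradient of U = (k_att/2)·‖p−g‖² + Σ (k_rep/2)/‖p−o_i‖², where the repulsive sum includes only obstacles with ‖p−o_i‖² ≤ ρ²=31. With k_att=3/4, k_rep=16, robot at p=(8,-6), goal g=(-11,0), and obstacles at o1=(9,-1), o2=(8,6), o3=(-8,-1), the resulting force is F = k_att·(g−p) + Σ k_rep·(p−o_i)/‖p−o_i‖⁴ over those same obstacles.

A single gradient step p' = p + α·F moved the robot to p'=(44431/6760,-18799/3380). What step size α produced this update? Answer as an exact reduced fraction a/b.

α = 1/10

F_att = 3/4·(g−p) = 3/4·(-19,6) = (-14.2500,4.5000)
o1: d²=26 ≤ ρ²=31; F_rep = 16·(-1,-5)/26² = (-0.0237,-0.1183)
o2: d²=144 > ρ²=31 → inactive
o3: d²=281 > ρ²=31 → inactive
F = F_att + ΣF_rep = (-14.2737,4.3817)
Δp = p'−p = (-1.4274,0.4382); α = Δx/Fx = (-9649/6760) / (-9649/676) = 1/10
check: Δy/Fy = (1481/3380) / (1481/338) = 1/10 ✓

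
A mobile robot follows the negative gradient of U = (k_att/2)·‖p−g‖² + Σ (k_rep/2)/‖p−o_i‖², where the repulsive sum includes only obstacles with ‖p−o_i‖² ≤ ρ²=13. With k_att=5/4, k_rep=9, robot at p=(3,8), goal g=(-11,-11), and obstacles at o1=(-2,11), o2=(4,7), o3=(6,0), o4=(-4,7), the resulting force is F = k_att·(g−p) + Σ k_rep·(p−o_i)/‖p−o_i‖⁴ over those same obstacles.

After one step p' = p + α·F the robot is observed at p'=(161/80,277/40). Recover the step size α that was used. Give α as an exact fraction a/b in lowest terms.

F_att = 5/4·(g−p) = 5/4·(-14,-19) = (-17.5000,-23.7500)
o1: d²=34 > ρ²=13 → inactive
o2: d²=2 ≤ ρ²=13; F_rep = 9·(-1,1)/2² = (-2.2500,2.2500)
o3: d²=73 > ρ²=13 → inactive
o4: d²=50 > ρ²=13 → inactive
F = F_att + ΣF_rep = (-19.7500,-21.5000)
Δp = p'−p = (-0.9875,-1.0750); α = Δx/Fx = (-79/80) / (-79/4) = 1/20
check: Δy/Fy = (-43/40) / (-43/2) = 1/20 ✓

α = 1/20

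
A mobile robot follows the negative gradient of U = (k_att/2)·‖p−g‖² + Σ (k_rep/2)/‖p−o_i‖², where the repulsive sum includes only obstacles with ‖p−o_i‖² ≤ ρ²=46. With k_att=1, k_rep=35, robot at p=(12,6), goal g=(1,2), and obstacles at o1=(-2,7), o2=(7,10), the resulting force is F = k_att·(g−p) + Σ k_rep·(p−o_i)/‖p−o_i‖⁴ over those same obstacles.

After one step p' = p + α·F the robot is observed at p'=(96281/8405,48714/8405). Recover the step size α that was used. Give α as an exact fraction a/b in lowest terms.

F_att = 1·(g−p) = 1·(-11,-4) = (-11.0000,-4.0000)
o1: d²=197 > ρ²=46 → inactive
o2: d²=41 ≤ ρ²=46; F_rep = 35·(5,-4)/41² = (0.1041,-0.0833)
F = F_att + ΣF_rep = (-10.8959,-4.0833)
Δp = p'−p = (-0.5448,-0.2042); α = Δx/Fx = (-4579/8405) / (-18316/1681) = 1/20
check: Δy/Fy = (-1716/8405) / (-6864/1681) = 1/20 ✓

α = 1/20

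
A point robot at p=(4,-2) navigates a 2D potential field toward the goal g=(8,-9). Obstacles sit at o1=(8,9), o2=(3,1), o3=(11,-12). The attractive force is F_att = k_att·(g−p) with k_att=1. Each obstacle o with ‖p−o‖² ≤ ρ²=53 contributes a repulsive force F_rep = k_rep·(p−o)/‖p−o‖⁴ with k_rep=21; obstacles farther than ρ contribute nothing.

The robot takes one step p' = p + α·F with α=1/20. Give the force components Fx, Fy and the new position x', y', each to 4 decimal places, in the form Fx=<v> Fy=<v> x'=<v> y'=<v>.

Fx=4.2100 Fy=-7.6300 x'=4.2105 y'=-2.3815

F_att = 1·(g−p) = 1·(4,-7) = (4.0000,-7.0000)
o1: d²=137 > ρ²=53 → inactive
o2: d²=10 ≤ ρ²=53; F_rep = 21·(1,-3)/10² = (0.2100,-0.6300)
o3: d²=149 > ρ²=53 → inactive
F = F_att + ΣF_rep = (4.2100,-7.6300)
p' = p + 1/20·F = (4.2105,-2.3815)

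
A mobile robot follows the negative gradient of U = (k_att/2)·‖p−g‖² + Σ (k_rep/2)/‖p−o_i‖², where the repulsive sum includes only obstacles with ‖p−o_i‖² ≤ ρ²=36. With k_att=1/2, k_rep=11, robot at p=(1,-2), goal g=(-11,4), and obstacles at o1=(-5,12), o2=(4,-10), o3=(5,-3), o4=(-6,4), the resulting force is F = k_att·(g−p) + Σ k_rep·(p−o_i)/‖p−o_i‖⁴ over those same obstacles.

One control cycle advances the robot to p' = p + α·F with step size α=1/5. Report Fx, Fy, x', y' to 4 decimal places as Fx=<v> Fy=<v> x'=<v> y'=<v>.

F_att = 1/2·(g−p) = 1/2·(-12,6) = (-6.0000,3.0000)
o1: d²=232 > ρ²=36 → inactive
o2: d²=73 > ρ²=36 → inactive
o3: d²=17 ≤ ρ²=36; F_rep = 11·(-4,1)/17² = (-0.1522,0.0381)
o4: d²=85 > ρ²=36 → inactive
F = F_att + ΣF_rep = (-6.1522,3.0381)
p' = p + 1/5·F = (-0.2304,-1.3924)

Fx=-6.1522 Fy=3.0381 x'=-0.2304 y'=-1.3924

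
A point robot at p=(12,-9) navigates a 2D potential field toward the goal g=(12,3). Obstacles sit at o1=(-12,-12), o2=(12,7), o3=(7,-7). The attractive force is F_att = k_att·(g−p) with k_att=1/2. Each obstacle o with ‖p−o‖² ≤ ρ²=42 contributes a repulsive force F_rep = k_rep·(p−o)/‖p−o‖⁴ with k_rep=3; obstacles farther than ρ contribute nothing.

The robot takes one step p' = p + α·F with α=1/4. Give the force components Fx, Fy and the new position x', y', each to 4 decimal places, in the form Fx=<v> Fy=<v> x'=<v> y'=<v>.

F_att = 1/2·(g−p) = 1/2·(0,12) = (0.0000,6.0000)
o1: d²=585 > ρ²=42 → inactive
o2: d²=256 > ρ²=42 → inactive
o3: d²=29 ≤ ρ²=42; F_rep = 3·(5,-2)/29² = (0.0178,-0.0071)
F = F_att + ΣF_rep = (0.0178,5.9929)
p' = p + 1/4·F = (12.0045,-7.5018)

Fx=0.0178 Fy=5.9929 x'=12.0045 y'=-7.5018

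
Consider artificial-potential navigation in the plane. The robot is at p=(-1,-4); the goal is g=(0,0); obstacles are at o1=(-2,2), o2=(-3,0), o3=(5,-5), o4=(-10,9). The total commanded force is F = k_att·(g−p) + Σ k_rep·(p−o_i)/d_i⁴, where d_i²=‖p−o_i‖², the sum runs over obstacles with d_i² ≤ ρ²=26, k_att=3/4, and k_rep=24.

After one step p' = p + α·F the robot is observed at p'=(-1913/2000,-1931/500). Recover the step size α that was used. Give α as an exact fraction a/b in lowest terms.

α = 1/20

F_att = 3/4·(g−p) = 3/4·(1,4) = (0.7500,3.0000)
o1: d²=37 > ρ²=26 → inactive
o2: d²=20 ≤ ρ²=26; F_rep = 24·(2,-4)/20² = (0.1200,-0.2400)
o3: d²=37 > ρ²=26 → inactive
o4: d²=250 > ρ²=26 → inactive
F = F_att + ΣF_rep = (0.8700,2.7600)
Δp = p'−p = (0.0435,0.1380); α = Δx/Fx = (87/2000) / (87/100) = 1/20
check: Δy/Fy = (69/500) / (69/25) = 1/20 ✓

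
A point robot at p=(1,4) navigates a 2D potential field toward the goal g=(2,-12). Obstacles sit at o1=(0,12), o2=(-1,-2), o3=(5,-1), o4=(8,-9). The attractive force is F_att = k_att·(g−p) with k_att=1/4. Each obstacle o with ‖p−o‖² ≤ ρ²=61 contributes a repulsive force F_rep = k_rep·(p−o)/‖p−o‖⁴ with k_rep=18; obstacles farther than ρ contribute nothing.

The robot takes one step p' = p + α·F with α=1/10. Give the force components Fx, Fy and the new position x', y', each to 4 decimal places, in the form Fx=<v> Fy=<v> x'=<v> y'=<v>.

Fx=0.2297 Fy=-3.8790 x'=1.0230 y'=3.6121

F_att = 1/4·(g−p) = 1/4·(1,-16) = (0.2500,-4.0000)
o1: d²=65 > ρ²=61 → inactive
o2: d²=40 ≤ ρ²=61; F_rep = 18·(2,6)/40² = (0.0225,0.0675)
o3: d²=41 ≤ ρ²=61; F_rep = 18·(-4,5)/41² = (-0.0428,0.0535)
o4: d²=218 > ρ²=61 → inactive
F = F_att + ΣF_rep = (0.2297,-3.8790)
p' = p + 1/10·F = (1.0230,3.6121)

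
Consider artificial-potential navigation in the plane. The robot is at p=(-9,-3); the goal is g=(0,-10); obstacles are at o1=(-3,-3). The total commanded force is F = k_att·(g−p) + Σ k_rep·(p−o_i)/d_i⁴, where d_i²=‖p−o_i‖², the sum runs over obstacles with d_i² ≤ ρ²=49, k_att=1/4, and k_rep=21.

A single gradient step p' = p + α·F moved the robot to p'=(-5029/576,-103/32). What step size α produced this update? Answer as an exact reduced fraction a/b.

α = 1/8

F_att = 1/4·(g−p) = 1/4·(9,-7) = (2.2500,-1.7500)
o1: d²=36 ≤ ρ²=49; F_rep = 21·(-6,0)/36² = (-0.0972,0.0000)
F = F_att + ΣF_rep = (2.1528,-1.7500)
Δp = p'−p = (0.2691,-0.2188); α = Δx/Fx = (155/576) / (155/72) = 1/8
check: Δy/Fy = (-7/32) / (-7/4) = 1/8 ✓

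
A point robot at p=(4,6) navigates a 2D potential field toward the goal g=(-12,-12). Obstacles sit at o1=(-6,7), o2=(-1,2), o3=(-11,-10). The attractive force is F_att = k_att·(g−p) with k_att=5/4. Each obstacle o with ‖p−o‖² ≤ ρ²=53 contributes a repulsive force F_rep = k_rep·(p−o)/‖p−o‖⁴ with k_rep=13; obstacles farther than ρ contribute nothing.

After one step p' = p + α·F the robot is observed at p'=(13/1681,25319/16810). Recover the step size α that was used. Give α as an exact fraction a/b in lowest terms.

α = 1/5

F_att = 5/4·(g−p) = 5/4·(-16,-18) = (-20.0000,-22.5000)
o1: d²=101 > ρ²=53 → inactive
o2: d²=41 ≤ ρ²=53; F_rep = 13·(5,4)/41² = (0.0387,0.0309)
o3: d²=481 > ρ²=53 → inactive
F = F_att + ΣF_rep = (-19.9613,-22.4691)
Δp = p'−p = (-3.9923,-4.4938); α = Δx/Fx = (-6711/1681) / (-33555/1681) = 1/5
check: Δy/Fy = (-75541/16810) / (-75541/3362) = 1/5 ✓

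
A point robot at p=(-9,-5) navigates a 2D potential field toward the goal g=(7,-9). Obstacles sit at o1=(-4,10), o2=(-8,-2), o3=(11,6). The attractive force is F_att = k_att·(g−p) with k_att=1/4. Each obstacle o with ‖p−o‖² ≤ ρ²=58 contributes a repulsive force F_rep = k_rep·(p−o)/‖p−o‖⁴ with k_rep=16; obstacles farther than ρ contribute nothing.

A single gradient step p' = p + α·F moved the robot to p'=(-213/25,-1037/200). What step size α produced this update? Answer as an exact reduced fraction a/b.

α = 1/8

F_att = 1/4·(g−p) = 1/4·(16,-4) = (4.0000,-1.0000)
o1: d²=250 > ρ²=58 → inactive
o2: d²=10 ≤ ρ²=58; F_rep = 16·(-1,-3)/10² = (-0.1600,-0.4800)
o3: d²=521 > ρ²=58 → inactive
F = F_att + ΣF_rep = (3.8400,-1.4800)
Δp = p'−p = (0.4800,-0.1850); α = Δx/Fx = (12/25) / (96/25) = 1/8
check: Δy/Fy = (-37/200) / (-37/25) = 1/8 ✓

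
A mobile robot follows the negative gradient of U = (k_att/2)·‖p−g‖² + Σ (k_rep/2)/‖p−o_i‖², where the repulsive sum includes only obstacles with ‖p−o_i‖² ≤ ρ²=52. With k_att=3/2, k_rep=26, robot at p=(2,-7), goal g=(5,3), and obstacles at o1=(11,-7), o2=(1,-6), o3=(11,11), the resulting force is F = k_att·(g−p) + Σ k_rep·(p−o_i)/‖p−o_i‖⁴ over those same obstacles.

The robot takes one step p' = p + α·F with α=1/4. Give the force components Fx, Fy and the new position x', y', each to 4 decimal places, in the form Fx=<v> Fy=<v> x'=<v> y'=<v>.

F_att = 3/2·(g−p) = 3/2·(3,10) = (4.5000,15.0000)
o1: d²=81 > ρ²=52 → inactive
o2: d²=2 ≤ ρ²=52; F_rep = 26·(1,-1)/2² = (6.5000,-6.5000)
o3: d²=405 > ρ²=52 → inactive
F = F_att + ΣF_rep = (11.0000,8.5000)
p' = p + 1/4·F = (4.7500,-4.8750)

Fx=11.0000 Fy=8.5000 x'=4.7500 y'=-4.8750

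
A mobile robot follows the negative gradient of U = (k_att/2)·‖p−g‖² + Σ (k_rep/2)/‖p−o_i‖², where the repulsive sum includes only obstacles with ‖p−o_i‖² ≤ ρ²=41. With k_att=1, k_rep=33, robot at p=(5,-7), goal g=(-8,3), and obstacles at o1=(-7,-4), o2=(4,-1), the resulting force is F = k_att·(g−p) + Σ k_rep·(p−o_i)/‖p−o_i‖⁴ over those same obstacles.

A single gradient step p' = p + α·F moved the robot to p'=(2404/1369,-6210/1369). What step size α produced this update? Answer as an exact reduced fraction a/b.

α = 1/4

F_att = 1·(g−p) = 1·(-13,10) = (-13.0000,10.0000)
o1: d²=153 > ρ²=41 → inactive
o2: d²=37 ≤ ρ²=41; F_rep = 33·(1,-6)/37² = (0.0241,-0.1446)
F = F_att + ΣF_rep = (-12.9759,9.8554)
Δp = p'−p = (-3.2440,2.4638); α = Δx/Fx = (-4441/1369) / (-17764/1369) = 1/4
check: Δy/Fy = (3373/1369) / (13492/1369) = 1/4 ✓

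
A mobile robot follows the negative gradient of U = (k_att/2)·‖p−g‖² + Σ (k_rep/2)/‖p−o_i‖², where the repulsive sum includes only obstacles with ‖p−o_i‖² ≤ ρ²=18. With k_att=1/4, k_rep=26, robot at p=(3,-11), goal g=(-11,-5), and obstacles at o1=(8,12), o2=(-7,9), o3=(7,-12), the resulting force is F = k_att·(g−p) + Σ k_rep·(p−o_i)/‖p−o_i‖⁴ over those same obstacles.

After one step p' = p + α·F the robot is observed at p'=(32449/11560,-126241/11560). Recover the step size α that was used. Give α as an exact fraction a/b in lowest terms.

α = 1/20

F_att = 1/4·(g−p) = 1/4·(-14,6) = (-3.5000,1.5000)
o1: d²=554 > ρ²=18 → inactive
o2: d²=500 > ρ²=18 → inactive
o3: d²=17 ≤ ρ²=18; F_rep = 26·(-4,1)/17² = (-0.3599,0.0900)
F = F_att + ΣF_rep = (-3.8599,1.5900)
Δp = p'−p = (-0.1930,0.0795); α = Δx/Fx = (-2231/11560) / (-2231/578) = 1/20
check: Δy/Fy = (919/11560) / (919/578) = 1/20 ✓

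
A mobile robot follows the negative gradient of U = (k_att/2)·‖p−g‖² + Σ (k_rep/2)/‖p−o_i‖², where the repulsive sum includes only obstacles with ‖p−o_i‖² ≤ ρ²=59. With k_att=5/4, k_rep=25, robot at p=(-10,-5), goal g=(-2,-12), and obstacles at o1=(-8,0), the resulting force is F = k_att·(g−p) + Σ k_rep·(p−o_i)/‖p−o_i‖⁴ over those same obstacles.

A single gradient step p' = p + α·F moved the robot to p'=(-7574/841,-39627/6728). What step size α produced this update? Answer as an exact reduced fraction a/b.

α = 1/10

F_att = 5/4·(g−p) = 5/4·(8,-7) = (10.0000,-8.7500)
o1: d²=29 ≤ ρ²=59; F_rep = 25·(-2,-5)/29² = (-0.0595,-0.1486)
F = F_att + ΣF_rep = (9.9405,-8.8986)
Δp = p'−p = (0.9941,-0.8899); α = Δx/Fx = (836/841) / (8360/841) = 1/10
check: Δy/Fy = (-5987/6728) / (-29935/3364) = 1/10 ✓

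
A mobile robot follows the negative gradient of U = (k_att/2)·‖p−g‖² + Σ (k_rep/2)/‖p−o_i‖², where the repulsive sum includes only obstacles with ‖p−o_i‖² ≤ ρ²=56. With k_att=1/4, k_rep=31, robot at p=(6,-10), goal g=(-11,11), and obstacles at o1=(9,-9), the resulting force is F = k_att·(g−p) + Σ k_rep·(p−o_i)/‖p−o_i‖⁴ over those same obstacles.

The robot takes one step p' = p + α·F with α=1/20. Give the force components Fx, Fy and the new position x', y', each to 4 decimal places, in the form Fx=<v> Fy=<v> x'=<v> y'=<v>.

F_att = 1/4·(g−p) = 1/4·(-17,21) = (-4.2500,5.2500)
o1: d²=10 ≤ ρ²=56; F_rep = 31·(-3,-1)/10² = (-0.9300,-0.3100)
F = F_att + ΣF_rep = (-5.1800,4.9400)
p' = p + 1/20·F = (5.7410,-9.7530)

Fx=-5.1800 Fy=4.9400 x'=5.7410 y'=-9.7530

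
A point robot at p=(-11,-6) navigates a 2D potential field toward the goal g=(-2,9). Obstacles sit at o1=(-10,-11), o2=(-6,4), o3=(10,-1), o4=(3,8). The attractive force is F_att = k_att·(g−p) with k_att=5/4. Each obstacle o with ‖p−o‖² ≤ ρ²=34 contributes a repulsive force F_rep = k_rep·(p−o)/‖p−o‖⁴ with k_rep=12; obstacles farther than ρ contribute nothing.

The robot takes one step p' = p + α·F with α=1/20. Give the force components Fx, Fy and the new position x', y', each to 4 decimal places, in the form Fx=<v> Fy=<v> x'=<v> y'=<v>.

F_att = 5/4·(g−p) = 5/4·(9,15) = (11.2500,18.7500)
o1: d²=26 ≤ ρ²=34; F_rep = 12·(-1,5)/26² = (-0.0178,0.0888)
o2: d²=125 > ρ²=34 → inactive
o3: d²=466 > ρ²=34 → inactive
o4: d²=392 > ρ²=34 → inactive
F = F_att + ΣF_rep = (11.2322,18.8388)
p' = p + 1/20·F = (-10.4384,-5.0581)

Fx=11.2322 Fy=18.8388 x'=-10.4384 y'=-5.0581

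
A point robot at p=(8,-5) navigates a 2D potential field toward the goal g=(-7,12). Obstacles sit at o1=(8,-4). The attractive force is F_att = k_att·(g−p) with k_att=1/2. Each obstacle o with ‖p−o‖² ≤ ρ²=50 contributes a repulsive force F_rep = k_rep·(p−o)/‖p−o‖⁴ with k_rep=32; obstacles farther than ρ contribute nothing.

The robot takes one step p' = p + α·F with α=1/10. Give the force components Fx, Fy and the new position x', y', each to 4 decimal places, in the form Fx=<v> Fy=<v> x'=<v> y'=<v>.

F_att = 1/2·(g−p) = 1/2·(-15,17) = (-7.5000,8.5000)
o1: d²=1 ≤ ρ²=50; F_rep = 32·(0,-1)/1² = (0.0000,-32.0000)
F = F_att + ΣF_rep = (-7.5000,-23.5000)
p' = p + 1/10·F = (7.2500,-7.3500)

Fx=-7.5000 Fy=-23.5000 x'=7.2500 y'=-7.3500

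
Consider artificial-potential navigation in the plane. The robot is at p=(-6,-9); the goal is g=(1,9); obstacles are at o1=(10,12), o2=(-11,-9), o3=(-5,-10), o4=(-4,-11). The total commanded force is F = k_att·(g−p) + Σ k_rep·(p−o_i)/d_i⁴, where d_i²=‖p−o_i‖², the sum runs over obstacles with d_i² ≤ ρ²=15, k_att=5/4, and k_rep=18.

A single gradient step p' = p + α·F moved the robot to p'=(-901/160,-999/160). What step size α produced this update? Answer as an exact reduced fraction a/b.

F_att = 5/4·(g−p) = 5/4·(7,18) = (8.7500,22.5000)
o1: d²=697 > ρ²=15 → inactive
o2: d²=25 > ρ²=15 → inactive
o3: d²=2 ≤ ρ²=15; F_rep = 18·(-1,1)/2² = (-4.5000,4.5000)
o4: d²=8 ≤ ρ²=15; F_rep = 18·(-2,2)/8² = (-0.5625,0.5625)
F = F_att + ΣF_rep = (3.6875,27.5625)
Δp = p'−p = (0.3688,2.7563); α = Δx/Fx = (59/160) / (59/16) = 1/10
check: Δy/Fy = (441/160) / (441/16) = 1/10 ✓

α = 1/10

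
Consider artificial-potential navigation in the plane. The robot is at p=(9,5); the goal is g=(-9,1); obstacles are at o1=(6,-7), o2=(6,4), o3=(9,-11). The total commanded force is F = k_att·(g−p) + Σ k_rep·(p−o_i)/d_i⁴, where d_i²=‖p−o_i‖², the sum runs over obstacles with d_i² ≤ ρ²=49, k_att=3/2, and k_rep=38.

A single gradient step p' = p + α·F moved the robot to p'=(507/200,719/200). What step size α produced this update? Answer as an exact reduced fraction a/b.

F_att = 3/2·(g−p) = 3/2·(-18,-4) = (-27.0000,-6.0000)
o1: d²=153 > ρ²=49 → inactive
o2: d²=10 ≤ ρ²=49; F_rep = 38·(3,1)/10² = (1.1400,0.3800)
o3: d²=256 > ρ²=49 → inactive
F = F_att + ΣF_rep = (-25.8600,-5.6200)
Δp = p'−p = (-6.4650,-1.4050); α = Δx/Fx = (-1293/200) / (-1293/50) = 1/4
check: Δy/Fy = (-281/200) / (-281/50) = 1/4 ✓

α = 1/4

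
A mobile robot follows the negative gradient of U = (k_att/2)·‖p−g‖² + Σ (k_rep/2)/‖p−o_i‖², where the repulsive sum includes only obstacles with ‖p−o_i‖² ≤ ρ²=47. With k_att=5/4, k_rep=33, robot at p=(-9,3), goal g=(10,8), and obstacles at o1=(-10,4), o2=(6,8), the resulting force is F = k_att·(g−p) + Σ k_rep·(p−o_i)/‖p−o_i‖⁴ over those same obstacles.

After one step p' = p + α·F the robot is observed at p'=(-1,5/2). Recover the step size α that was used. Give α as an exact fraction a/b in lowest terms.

α = 1/4

F_att = 5/4·(g−p) = 5/4·(19,5) = (23.7500,6.2500)
o1: d²=2 ≤ ρ²=47; F_rep = 33·(1,-1)/2² = (8.2500,-8.2500)
o2: d²=250 > ρ²=47 → inactive
F = F_att + ΣF_rep = (32.0000,-2.0000)
Δp = p'−p = (8.0000,-0.5000); α = Δx/Fx = (8) / (32) = 1/4
check: Δy/Fy = (-1/2) / (-2) = 1/4 ✓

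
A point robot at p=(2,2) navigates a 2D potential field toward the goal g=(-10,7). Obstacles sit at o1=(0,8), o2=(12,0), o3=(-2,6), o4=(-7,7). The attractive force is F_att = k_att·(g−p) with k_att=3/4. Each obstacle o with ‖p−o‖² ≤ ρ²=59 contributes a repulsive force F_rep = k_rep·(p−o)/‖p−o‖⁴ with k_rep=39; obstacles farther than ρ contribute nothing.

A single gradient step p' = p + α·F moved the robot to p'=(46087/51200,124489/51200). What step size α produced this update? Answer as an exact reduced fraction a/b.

α = 1/8

F_att = 3/4·(g−p) = 3/4·(-12,5) = (-9.0000,3.7500)
o1: d²=40 ≤ ρ²=59; F_rep = 39·(2,-6)/40² = (0.0488,-0.1462)
o2: d²=104 > ρ²=59 → inactive
o3: d²=32 ≤ ρ²=59; F_rep = 39·(4,-4)/32² = (0.1523,-0.1523)
o4: d²=106 > ρ²=59 → inactive
F = F_att + ΣF_rep = (-8.7989,3.4514)
Δp = p'−p = (-1.0999,0.4314); α = Δx/Fx = (-56313/51200) / (-56313/6400) = 1/8
check: Δy/Fy = (22089/51200) / (22089/6400) = 1/8 ✓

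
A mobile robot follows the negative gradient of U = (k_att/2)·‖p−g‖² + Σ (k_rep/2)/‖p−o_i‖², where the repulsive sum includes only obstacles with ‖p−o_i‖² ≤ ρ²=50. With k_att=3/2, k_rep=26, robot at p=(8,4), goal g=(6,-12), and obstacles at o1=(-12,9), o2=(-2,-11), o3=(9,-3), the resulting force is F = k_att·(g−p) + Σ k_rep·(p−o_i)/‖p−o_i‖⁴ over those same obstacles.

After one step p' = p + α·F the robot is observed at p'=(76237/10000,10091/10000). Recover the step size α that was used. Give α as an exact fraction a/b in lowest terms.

α = 1/8

F_att = 3/2·(g−p) = 3/2·(-2,-16) = (-3.0000,-24.0000)
o1: d²=425 > ρ²=50 → inactive
o2: d²=325 > ρ²=50 → inactive
o3: d²=50 ≤ ρ²=50; F_rep = 26·(-1,7)/50² = (-0.0104,0.0728)
F = F_att + ΣF_rep = (-3.0104,-23.9272)
Δp = p'−p = (-0.3763,-2.9909); α = Δx/Fx = (-3763/10000) / (-3763/1250) = 1/8
check: Δy/Fy = (-29909/10000) / (-29909/1250) = 1/8 ✓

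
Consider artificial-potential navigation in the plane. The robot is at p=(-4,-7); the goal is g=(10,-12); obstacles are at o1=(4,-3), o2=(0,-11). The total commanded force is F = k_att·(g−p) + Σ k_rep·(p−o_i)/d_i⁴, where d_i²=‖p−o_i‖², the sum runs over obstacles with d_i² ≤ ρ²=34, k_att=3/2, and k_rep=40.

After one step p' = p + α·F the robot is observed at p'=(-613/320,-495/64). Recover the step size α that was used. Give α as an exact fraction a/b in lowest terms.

F_att = 3/2·(g−p) = 3/2·(14,-5) = (21.0000,-7.5000)
o1: d²=80 > ρ²=34 → inactive
o2: d²=32 ≤ ρ²=34; F_rep = 40·(-4,4)/32² = (-0.1562,0.1562)
F = F_att + ΣF_rep = (20.8438,-7.3438)
Δp = p'−p = (2.0844,-0.7344); α = Δx/Fx = (667/320) / (667/32) = 1/10
check: Δy/Fy = (-47/64) / (-235/32) = 1/10 ✓

α = 1/10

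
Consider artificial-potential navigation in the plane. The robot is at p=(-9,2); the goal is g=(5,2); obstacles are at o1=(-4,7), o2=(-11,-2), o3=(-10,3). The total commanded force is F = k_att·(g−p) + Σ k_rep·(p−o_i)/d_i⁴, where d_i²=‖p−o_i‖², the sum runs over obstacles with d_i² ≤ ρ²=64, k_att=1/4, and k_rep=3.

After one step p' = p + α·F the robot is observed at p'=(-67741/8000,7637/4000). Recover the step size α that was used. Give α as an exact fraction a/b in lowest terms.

α = 1/8

F_att = 1/4·(g−p) = 1/4·(14,0) = (3.5000,0.0000)
o1: d²=50 ≤ ρ²=64; F_rep = 3·(-5,-5)/50² = (-0.0060,-0.0060)
o2: d²=20 ≤ ρ²=64; F_rep = 3·(2,4)/20² = (0.0150,0.0300)
o3: d²=2 ≤ ρ²=64; F_rep = 3·(1,-1)/2² = (0.7500,-0.7500)
F = F_att + ΣF_rep = (4.2590,-0.7260)
Δp = p'−p = (0.5324,-0.0907); α = Δx/Fx = (4259/8000) / (4259/1000) = 1/8
check: Δy/Fy = (-363/4000) / (-363/500) = 1/8 ✓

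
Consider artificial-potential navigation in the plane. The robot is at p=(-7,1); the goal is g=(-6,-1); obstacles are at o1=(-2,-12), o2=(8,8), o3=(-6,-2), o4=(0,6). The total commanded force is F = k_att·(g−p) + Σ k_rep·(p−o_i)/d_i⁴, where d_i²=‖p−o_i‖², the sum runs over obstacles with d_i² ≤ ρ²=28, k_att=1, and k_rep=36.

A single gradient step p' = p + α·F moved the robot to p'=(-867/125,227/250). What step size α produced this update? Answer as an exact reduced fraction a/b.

F_att = 1·(g−p) = 1·(1,-2) = (1.0000,-2.0000)
o1: d²=194 > ρ²=28 → inactive
o2: d²=274 > ρ²=28 → inactive
o3: d²=10 ≤ ρ²=28; F_rep = 36·(-1,3)/10² = (-0.3600,1.0800)
o4: d²=74 > ρ²=28 → inactive
F = F_att + ΣF_rep = (0.6400,-0.9200)
Δp = p'−p = (0.0640,-0.0920); α = Δx/Fx = (8/125) / (16/25) = 1/10
check: Δy/Fy = (-23/250) / (-23/25) = 1/10 ✓

α = 1/10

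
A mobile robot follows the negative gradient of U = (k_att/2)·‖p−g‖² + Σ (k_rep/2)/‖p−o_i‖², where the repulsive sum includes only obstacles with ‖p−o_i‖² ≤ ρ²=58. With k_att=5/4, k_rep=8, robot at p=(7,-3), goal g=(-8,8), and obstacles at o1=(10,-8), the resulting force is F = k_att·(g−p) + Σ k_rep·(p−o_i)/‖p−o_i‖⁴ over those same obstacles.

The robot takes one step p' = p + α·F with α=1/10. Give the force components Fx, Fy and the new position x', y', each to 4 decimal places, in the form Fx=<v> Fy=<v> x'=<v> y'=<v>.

F_att = 5/4·(g−p) = 5/4·(-15,11) = (-18.7500,13.7500)
o1: d²=34 ≤ ρ²=58; F_rep = 8·(-3,5)/34² = (-0.0208,0.0346)
F = F_att + ΣF_rep = (-18.7708,13.7846)
p' = p + 1/10·F = (5.1229,-1.6215)

Fx=-18.7708 Fy=13.7846 x'=5.1229 y'=-1.6215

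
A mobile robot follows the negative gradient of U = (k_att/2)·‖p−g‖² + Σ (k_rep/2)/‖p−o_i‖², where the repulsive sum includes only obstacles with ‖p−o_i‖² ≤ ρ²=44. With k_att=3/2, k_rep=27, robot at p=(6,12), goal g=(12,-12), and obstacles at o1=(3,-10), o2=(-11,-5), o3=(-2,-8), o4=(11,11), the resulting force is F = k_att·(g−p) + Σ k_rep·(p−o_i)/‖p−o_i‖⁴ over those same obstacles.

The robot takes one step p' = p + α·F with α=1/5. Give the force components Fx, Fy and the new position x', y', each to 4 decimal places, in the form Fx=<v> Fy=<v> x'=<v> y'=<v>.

Fx=8.8003 Fy=-35.9601 x'=7.7601 y'=4.8080

F_att = 3/2·(g−p) = 3/2·(6,-24) = (9.0000,-36.0000)
o1: d²=493 > ρ²=44 → inactive
o2: d²=578 > ρ²=44 → inactive
o3: d²=464 > ρ²=44 → inactive
o4: d²=26 ≤ ρ²=44; F_rep = 27·(-5,1)/26² = (-0.1997,0.0399)
F = F_att + ΣF_rep = (8.8003,-35.9601)
p' = p + 1/5·F = (7.7601,4.8080)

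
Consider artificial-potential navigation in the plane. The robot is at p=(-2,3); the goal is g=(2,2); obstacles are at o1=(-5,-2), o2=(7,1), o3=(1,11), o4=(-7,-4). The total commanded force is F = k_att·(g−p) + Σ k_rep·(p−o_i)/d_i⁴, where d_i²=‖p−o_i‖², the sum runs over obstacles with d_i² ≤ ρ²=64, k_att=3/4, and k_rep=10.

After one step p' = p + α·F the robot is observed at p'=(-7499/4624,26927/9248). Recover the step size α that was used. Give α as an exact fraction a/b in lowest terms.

F_att = 3/4·(g−p) = 3/4·(4,-1) = (3.0000,-0.7500)
o1: d²=34 ≤ ρ²=64; F_rep = 10·(3,5)/34² = (0.0260,0.0433)
o2: d²=85 > ρ²=64 → inactive
o3: d²=73 > ρ²=64 → inactive
o4: d²=74 > ρ²=64 → inactive
F = F_att + ΣF_rep = (3.0260,-0.7067)
Δp = p'−p = (0.3782,-0.0883); α = Δx/Fx = (1749/4624) / (1749/578) = 1/8
check: Δy/Fy = (-817/9248) / (-817/1156) = 1/8 ✓

α = 1/8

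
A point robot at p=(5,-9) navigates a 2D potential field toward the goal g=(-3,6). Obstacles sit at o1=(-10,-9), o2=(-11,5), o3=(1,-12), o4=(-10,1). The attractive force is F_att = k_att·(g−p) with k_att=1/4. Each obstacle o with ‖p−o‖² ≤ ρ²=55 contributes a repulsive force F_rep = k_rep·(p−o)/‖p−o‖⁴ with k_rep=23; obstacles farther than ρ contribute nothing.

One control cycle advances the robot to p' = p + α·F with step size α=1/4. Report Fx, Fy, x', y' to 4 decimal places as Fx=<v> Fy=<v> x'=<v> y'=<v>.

F_att = 1/4·(g−p) = 1/4·(-8,15) = (-2.0000,3.7500)
o1: d²=225 > ρ²=55 → inactive
o2: d²=452 > ρ²=55 → inactive
o3: d²=25 ≤ ρ²=55; F_rep = 23·(4,3)/25² = (0.1472,0.1104)
o4: d²=325 > ρ²=55 → inactive
F = F_att + ΣF_rep = (-1.8528,3.8604)
p' = p + 1/4·F = (4.5368,-8.0349)

Fx=-1.8528 Fy=3.8604 x'=4.5368 y'=-8.0349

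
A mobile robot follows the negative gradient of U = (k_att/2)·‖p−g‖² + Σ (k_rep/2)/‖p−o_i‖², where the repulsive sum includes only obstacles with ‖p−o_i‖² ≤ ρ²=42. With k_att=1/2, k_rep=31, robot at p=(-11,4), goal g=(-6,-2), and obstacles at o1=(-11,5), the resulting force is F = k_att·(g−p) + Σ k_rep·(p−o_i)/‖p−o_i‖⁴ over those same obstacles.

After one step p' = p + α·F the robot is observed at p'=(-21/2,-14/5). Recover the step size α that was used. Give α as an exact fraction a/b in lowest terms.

F_att = 1/2·(g−p) = 1/2·(5,-6) = (2.5000,-3.0000)
o1: d²=1 ≤ ρ²=42; F_rep = 31·(0,-1)/1² = (0.0000,-31.0000)
F = F_att + ΣF_rep = (2.5000,-34.0000)
Δp = p'−p = (0.5000,-6.8000); α = Δx/Fx = (1/2) / (5/2) = 1/5
check: Δy/Fy = (-34/5) / (-34) = 1/5 ✓

α = 1/5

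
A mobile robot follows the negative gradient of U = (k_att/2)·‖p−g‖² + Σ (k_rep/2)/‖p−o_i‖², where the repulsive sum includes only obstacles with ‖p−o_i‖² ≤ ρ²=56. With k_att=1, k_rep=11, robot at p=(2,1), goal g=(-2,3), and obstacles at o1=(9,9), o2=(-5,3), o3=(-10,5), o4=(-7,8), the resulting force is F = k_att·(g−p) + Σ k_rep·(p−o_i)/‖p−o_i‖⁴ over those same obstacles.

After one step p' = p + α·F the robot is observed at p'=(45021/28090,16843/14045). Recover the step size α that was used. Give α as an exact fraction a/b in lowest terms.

F_att = 1·(g−p) = 1·(-4,2) = (-4.0000,2.0000)
o1: d²=113 > ρ²=56 → inactive
o2: d²=53 ≤ ρ²=56; F_rep = 11·(7,-2)/53² = (0.0274,-0.0078)
o3: d²=160 > ρ²=56 → inactive
o4: d²=130 > ρ²=56 → inactive
F = F_att + ΣF_rep = (-3.9726,1.9922)
Δp = p'−p = (-0.3973,0.1992); α = Δx/Fx = (-11159/28090) / (-11159/2809) = 1/10
check: Δy/Fy = (2798/14045) / (5596/2809) = 1/10 ✓

α = 1/10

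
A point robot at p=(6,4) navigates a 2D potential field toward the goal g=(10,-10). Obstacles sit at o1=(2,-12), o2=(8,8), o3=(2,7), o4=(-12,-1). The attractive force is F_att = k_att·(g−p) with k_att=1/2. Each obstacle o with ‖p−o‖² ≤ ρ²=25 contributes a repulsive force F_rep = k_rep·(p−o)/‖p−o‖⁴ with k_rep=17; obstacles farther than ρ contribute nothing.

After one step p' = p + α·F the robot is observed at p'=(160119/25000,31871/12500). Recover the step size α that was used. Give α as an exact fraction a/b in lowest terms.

α = 1/5

F_att = 1/2·(g−p) = 1/2·(4,-14) = (2.0000,-7.0000)
o1: d²=272 > ρ²=25 → inactive
o2: d²=20 ≤ ρ²=25; F_rep = 17·(-2,-4)/20² = (-0.0850,-0.1700)
o3: d²=25 ≤ ρ²=25; F_rep = 17·(4,-3)/25² = (0.1088,-0.0816)
o4: d²=349 > ρ²=25 → inactive
F = F_att + ΣF_rep = (2.0238,-7.2516)
Δp = p'−p = (0.4048,-1.4503); α = Δx/Fx = (10119/25000) / (10119/5000) = 1/5
check: Δy/Fy = (-18129/12500) / (-18129/2500) = 1/5 ✓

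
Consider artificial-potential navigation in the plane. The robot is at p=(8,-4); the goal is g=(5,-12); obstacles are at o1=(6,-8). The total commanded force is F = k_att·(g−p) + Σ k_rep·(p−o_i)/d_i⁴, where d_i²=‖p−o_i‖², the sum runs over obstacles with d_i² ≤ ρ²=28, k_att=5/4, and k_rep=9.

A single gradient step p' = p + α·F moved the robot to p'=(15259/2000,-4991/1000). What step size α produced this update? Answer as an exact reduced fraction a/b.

α = 1/10

F_att = 5/4·(g−p) = 5/4·(-3,-8) = (-3.7500,-10.0000)
o1: d²=20 ≤ ρ²=28; F_rep = 9·(2,4)/20² = (0.0450,0.0900)
F = F_att + ΣF_rep = (-3.7050,-9.9100)
Δp = p'−p = (-0.3705,-0.9910); α = Δx/Fx = (-741/2000) / (-741/200) = 1/10
check: Δy/Fy = (-991/1000) / (-991/100) = 1/10 ✓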